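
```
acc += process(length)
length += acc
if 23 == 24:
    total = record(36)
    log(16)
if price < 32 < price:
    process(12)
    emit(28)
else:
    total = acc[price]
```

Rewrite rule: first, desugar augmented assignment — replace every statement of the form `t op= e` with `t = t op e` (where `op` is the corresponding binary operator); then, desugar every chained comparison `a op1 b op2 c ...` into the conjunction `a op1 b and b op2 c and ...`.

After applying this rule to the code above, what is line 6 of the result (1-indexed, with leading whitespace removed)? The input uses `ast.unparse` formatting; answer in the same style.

Transformed code:
acc = acc + process(length)
length = length + acc
if 23 == 24:
    total = record(36)
    log(16)
if price < 32 and 32 < price:
    process(12)
    emit(28)
else:
    total = acc[price]

if price < 32 and 32 < price:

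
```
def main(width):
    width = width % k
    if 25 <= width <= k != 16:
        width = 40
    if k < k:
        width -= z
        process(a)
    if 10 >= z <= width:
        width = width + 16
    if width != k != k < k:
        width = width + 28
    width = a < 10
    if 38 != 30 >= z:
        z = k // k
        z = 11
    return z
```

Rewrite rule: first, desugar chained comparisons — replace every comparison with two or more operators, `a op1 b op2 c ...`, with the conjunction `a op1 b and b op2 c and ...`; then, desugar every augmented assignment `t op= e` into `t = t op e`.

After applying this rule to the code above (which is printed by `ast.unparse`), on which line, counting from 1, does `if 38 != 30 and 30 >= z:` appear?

Transformed code:
def main(width):
    width = width % k
    if 25 <= width and width <= k and (k != 16):
        width = 40
    if k < k:
        width = width - z
        process(a)
    if 10 >= z and z <= width:
        width = width + 16
    if width != k and k != k and (k < k):
        width = width + 28
    width = a < 10
    if 38 != 30 and 30 >= z:
        z = k // k
        z = 11
    return z

13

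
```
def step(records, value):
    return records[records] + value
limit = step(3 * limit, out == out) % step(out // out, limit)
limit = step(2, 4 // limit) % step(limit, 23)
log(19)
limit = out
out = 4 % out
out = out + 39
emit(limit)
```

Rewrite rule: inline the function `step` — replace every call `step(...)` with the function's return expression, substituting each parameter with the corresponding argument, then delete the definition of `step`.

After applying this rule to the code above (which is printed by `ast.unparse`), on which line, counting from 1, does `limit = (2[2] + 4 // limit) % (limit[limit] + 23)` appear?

2

Transformed code:
limit = ((3 * limit)[3 * limit] + (out == out)) % ((out // out)[out // out] + limit)
limit = (2[2] + 4 // limit) % (limit[limit] + 23)
log(19)
limit = out
out = 4 % out
out = out + 39
emit(limit)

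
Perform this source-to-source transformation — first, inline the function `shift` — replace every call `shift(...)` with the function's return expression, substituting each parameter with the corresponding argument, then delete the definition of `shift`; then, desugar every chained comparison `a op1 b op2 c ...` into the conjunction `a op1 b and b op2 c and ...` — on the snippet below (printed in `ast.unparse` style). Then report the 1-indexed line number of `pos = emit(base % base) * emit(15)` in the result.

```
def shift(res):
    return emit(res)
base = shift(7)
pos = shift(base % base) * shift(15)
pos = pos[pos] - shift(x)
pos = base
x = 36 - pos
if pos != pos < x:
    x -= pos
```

Transformed code:
base = emit(7)
pos = emit(base % base) * emit(15)
pos = pos[pos] - emit(x)
pos = base
x = 36 - pos
if pos != pos and pos < x:
    x -= pos

2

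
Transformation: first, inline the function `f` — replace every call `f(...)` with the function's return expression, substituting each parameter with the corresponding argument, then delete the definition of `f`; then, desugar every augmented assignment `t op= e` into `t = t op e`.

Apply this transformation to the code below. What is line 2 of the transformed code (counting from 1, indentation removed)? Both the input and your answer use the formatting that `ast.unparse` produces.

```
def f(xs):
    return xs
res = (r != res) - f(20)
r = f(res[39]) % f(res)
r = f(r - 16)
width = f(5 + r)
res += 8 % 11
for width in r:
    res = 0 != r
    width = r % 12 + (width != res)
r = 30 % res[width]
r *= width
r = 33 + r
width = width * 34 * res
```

r = res[39] % res

Transformed code:
res = (r != res) - 20
r = res[39] % res
r = r - 16
width = 5 + r
res = res + 8 % 11
for width in r:
    res = 0 != r
    width = r % 12 + (width != res)
r = 30 % res[width]
r = r * width
r = 33 + r
width = width * 34 * res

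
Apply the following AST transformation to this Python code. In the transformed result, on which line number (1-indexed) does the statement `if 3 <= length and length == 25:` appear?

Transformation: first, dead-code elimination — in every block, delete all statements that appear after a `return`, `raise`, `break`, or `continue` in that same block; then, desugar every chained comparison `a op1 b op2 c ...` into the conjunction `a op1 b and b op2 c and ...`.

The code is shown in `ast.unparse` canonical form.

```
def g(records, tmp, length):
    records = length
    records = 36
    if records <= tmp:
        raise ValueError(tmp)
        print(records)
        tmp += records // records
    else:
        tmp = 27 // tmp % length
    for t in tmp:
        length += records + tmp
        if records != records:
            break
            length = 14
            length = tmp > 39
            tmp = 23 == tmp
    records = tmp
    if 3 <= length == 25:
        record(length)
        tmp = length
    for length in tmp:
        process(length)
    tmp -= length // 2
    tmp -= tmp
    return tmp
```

Transformed code:
def g(records, tmp, length):
    records = length
    records = 36
    if records <= tmp:
        raise ValueError(tmp)
    else:
        tmp = 27 // tmp % length
    for t in tmp:
        length += records + tmp
        if records != records:
            break
    records = tmp
    if 3 <= length and length == 25:
        record(length)
        tmp = length
    for length in tmp:
        process(length)
    tmp -= length // 2
    tmp -= tmp
    return tmp

13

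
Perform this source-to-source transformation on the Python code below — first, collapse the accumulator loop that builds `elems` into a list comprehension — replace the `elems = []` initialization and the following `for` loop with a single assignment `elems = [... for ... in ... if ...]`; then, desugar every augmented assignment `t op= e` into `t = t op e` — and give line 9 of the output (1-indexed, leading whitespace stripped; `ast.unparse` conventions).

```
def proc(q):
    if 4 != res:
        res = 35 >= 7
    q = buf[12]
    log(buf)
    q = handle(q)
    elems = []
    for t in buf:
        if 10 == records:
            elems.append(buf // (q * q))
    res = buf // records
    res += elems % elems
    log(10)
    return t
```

res = res + elems % elems

Transformed code:
def proc(q):
    if 4 != res:
        res = 35 >= 7
    q = buf[12]
    log(buf)
    q = handle(q)
    elems = [buf // (q * q) for t in buf if 10 == records]
    res = buf // records
    res = res + elems % elems
    log(10)
    return t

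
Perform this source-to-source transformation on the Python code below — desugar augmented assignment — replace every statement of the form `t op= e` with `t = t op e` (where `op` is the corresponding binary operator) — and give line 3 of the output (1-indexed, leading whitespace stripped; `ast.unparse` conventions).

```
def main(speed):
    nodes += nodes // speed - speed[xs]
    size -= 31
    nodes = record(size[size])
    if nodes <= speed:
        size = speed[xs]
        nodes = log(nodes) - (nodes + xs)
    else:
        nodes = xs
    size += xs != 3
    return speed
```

Transformed code:
def main(speed):
    nodes = nodes + (nodes // speed - speed[xs])
    size = size - 31
    nodes = record(size[size])
    if nodes <= speed:
        size = speed[xs]
        nodes = log(nodes) - (nodes + xs)
    else:
        nodes = xs
    size = size + (xs != 3)
    return speed

size = size - 31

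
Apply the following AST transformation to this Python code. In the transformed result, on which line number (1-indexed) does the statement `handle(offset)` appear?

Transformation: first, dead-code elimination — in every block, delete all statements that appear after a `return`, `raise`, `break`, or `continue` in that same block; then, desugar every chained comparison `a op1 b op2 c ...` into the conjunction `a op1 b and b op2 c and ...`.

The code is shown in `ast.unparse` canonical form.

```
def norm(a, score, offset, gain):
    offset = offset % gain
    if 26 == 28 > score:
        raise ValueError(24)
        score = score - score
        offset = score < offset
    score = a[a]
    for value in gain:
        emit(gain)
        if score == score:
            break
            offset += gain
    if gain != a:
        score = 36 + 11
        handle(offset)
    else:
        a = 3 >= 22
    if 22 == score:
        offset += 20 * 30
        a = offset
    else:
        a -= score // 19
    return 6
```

Transformed code:
def norm(a, score, offset, gain):
    offset = offset % gain
    if 26 == 28 and 28 > score:
        raise ValueError(24)
    score = a[a]
    for value in gain:
        emit(gain)
        if score == score:
            break
    if gain != a:
        score = 36 + 11
        handle(offset)
    else:
        a = 3 >= 22
    if 22 == score:
        offset += 20 * 30
        a = offset
    else:
        a -= score // 19
    return 6

12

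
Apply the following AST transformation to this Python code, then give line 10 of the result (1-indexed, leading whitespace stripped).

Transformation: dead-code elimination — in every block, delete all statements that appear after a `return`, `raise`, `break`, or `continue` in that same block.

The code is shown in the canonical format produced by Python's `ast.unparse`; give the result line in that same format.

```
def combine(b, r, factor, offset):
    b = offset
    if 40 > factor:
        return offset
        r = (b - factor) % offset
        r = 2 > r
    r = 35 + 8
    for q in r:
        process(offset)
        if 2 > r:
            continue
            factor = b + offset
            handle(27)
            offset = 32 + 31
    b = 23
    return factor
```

b = 23

Transformed code:
def combine(b, r, factor, offset):
    b = offset
    if 40 > factor:
        return offset
    r = 35 + 8
    for q in r:
        process(offset)
        if 2 > r:
            continue
    b = 23
    return factor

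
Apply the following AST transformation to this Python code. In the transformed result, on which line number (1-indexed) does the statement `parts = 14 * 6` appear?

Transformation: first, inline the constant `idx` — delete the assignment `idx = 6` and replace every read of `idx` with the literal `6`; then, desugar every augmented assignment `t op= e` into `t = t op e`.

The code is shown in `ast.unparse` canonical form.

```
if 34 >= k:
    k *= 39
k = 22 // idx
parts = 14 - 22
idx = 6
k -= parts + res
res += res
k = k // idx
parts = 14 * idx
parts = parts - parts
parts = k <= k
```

8

Transformed code:
if 34 >= k:
    k = k * 39
k = 22 // 6
parts = 14 - 22
k = k - (parts + res)
res = res + res
k = k // 6
parts = 14 * 6
parts = parts - parts
parts = k <= k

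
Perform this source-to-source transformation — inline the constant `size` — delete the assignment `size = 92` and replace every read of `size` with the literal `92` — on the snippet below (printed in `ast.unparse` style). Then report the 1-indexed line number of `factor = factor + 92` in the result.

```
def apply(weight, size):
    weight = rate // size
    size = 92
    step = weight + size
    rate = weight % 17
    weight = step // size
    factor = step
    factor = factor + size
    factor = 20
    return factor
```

Transformed code:
def apply(weight, size):
    weight = rate // 92
    step = weight + 92
    rate = weight % 17
    weight = step // 92
    factor = step
    factor = factor + 92
    factor = 20
    return factor

7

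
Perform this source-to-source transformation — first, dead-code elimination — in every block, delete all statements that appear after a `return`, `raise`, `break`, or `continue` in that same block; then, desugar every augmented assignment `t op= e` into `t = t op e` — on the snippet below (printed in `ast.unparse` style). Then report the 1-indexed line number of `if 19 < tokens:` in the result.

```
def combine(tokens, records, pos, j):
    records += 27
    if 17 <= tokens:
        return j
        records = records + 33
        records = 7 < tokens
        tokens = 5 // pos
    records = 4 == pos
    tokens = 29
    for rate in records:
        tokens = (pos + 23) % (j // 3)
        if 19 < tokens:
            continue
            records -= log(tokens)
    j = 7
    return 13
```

9

Transformed code:
def combine(tokens, records, pos, j):
    records = records + 27
    if 17 <= tokens:
        return j
    records = 4 == pos
    tokens = 29
    for rate in records:
        tokens = (pos + 23) % (j // 3)
        if 19 < tokens:
            continue
    j = 7
    return 13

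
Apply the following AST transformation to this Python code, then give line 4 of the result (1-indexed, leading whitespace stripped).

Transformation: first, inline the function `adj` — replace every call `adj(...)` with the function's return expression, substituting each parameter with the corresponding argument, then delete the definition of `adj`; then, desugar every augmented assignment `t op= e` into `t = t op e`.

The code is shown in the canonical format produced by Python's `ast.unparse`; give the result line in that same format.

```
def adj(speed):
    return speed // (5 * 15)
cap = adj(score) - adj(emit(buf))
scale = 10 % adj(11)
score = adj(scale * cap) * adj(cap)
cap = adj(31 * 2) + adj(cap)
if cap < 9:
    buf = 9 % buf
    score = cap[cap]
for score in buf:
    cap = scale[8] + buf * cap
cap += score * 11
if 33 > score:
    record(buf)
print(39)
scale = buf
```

Transformed code:
cap = score // (5 * 15) - emit(buf) // (5 * 15)
scale = 10 % (11 // (5 * 15))
score = scale * cap // (5 * 15) * (cap // (5 * 15))
cap = 31 * 2 // (5 * 15) + cap // (5 * 15)
if cap < 9:
    buf = 9 % buf
    score = cap[cap]
for score in buf:
    cap = scale[8] + buf * cap
cap = cap + score * 11
if 33 > score:
    record(buf)
print(39)
scale = buf

cap = 31 * 2 // (5 * 15) + cap // (5 * 15)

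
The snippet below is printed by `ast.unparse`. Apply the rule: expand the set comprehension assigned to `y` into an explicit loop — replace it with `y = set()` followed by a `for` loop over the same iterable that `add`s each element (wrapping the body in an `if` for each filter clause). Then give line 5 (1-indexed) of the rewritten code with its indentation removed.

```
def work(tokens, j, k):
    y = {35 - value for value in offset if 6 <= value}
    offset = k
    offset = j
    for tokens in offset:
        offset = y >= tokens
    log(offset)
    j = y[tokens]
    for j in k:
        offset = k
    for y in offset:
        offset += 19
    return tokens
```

Transformed code:
def work(tokens, j, k):
    y = set()
    for value in offset:
        if 6 <= value:
            y.add(35 - value)
    offset = k
    offset = j
    for tokens in offset:
        offset = y >= tokens
    log(offset)
    j = y[tokens]
    for j in k:
        offset = k
    for y in offset:
        offset += 19
    return tokens

y.add(35 - value)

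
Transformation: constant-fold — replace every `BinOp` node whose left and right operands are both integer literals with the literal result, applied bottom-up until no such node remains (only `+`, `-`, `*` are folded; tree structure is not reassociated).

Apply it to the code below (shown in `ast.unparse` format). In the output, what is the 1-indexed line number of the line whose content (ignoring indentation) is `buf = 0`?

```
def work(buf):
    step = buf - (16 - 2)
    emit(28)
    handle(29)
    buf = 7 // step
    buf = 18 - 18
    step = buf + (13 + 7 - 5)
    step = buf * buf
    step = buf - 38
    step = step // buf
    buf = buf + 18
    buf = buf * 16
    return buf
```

Transformed code:
def work(buf):
    step = buf - 14
    emit(28)
    handle(29)
    buf = 7 // step
    buf = 0
    step = buf + 15
    step = buf * buf
    step = buf - 38
    step = step // buf
    buf = buf + 18
    buf = buf * 16
    return buf

6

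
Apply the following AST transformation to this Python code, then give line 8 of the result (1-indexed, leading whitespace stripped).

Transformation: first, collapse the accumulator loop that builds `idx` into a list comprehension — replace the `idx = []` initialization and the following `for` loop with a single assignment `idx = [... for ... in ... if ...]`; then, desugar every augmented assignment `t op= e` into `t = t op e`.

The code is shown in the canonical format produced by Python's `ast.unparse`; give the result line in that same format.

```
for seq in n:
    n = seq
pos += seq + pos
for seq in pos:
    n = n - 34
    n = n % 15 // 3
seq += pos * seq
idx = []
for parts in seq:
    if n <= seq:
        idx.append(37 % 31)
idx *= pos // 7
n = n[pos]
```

Transformed code:
for seq in n:
    n = seq
pos = pos + (seq + pos)
for seq in pos:
    n = n - 34
    n = n % 15 // 3
seq = seq + pos * seq
idx = [37 % 31 for parts in seq if n <= seq]
idx = idx * (pos // 7)
n = n[pos]

idx = [37 % 31 for parts in seq if n <= seq]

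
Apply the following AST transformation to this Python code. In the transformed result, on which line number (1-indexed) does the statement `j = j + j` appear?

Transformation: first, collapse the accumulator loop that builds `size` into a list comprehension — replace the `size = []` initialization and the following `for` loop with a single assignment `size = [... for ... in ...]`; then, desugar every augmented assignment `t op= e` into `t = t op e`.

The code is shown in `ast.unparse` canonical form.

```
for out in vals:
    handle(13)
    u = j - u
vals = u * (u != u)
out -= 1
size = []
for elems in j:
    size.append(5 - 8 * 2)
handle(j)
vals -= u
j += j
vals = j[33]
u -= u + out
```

Transformed code:
for out in vals:
    handle(13)
    u = j - u
vals = u * (u != u)
out = out - 1
size = [5 - 8 * 2 for elems in j]
handle(j)
vals = vals - u
j = j + j
vals = j[33]
u = u - (u + out)

9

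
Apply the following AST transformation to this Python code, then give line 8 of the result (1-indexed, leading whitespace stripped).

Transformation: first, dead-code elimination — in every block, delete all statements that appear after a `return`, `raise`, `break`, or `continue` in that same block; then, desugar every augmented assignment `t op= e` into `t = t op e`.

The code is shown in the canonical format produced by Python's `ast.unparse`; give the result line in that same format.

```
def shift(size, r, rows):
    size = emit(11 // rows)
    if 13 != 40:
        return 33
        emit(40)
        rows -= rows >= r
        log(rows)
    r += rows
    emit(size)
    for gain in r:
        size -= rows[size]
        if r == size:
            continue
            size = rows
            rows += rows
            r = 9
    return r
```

Transformed code:
def shift(size, r, rows):
    size = emit(11 // rows)
    if 13 != 40:
        return 33
    r = r + rows
    emit(size)
    for gain in r:
        size = size - rows[size]
        if r == size:
            continue
    return r

size = size - rows[size]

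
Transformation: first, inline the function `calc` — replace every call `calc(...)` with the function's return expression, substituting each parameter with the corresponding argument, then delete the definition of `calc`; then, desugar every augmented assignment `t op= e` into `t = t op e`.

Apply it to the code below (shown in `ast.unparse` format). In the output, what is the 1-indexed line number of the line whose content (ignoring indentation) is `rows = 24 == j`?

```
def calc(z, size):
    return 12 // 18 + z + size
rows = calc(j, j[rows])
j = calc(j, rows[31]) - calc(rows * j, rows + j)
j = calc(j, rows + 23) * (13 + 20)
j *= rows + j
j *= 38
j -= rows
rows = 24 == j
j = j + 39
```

7

Transformed code:
rows = 12 // 18 + j + j[rows]
j = 12 // 18 + j + rows[31] - (12 // 18 + rows * j + (rows + j))
j = (12 // 18 + j + (rows + 23)) * (13 + 20)
j = j * (rows + j)
j = j * 38
j = j - rows
rows = 24 == j
j = j + 39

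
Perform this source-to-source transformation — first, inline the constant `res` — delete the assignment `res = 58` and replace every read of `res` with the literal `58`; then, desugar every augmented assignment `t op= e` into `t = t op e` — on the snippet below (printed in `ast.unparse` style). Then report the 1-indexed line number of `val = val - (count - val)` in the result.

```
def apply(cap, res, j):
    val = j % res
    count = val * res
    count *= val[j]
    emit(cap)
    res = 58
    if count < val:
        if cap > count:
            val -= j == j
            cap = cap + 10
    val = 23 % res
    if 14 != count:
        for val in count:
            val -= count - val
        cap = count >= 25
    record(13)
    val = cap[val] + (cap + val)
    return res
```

Transformed code:
def apply(cap, res, j):
    val = j % 58
    count = val * 58
    count = count * val[j]
    emit(cap)
    if count < val:
        if cap > count:
            val = val - (j == j)
            cap = cap + 10
    val = 23 % 58
    if 14 != count:
        for val in count:
            val = val - (count - val)
        cap = count >= 25
    record(13)
    val = cap[val] + (cap + val)
    return 58

13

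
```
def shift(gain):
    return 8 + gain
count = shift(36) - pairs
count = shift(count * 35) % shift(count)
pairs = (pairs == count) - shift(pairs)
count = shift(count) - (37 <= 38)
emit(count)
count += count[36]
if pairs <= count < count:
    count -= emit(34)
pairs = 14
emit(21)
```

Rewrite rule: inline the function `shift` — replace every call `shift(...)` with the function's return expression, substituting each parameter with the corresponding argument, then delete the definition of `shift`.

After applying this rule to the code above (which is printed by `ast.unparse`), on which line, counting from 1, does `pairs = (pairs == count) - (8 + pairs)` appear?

Transformed code:
count = 8 + 36 - pairs
count = (8 + count * 35) % (8 + count)
pairs = (pairs == count) - (8 + pairs)
count = 8 + count - (37 <= 38)
emit(count)
count += count[36]
if pairs <= count < count:
    count -= emit(34)
pairs = 14
emit(21)

3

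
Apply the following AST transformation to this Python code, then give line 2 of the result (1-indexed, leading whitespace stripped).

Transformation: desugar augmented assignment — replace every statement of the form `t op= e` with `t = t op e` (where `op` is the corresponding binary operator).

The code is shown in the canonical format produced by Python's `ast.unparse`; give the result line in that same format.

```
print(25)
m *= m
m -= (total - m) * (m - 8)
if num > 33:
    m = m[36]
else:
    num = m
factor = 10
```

m = m * m

Transformed code:
print(25)
m = m * m
m = m - (total - m) * (m - 8)
if num > 33:
    m = m[36]
else:
    num = m
factor = 10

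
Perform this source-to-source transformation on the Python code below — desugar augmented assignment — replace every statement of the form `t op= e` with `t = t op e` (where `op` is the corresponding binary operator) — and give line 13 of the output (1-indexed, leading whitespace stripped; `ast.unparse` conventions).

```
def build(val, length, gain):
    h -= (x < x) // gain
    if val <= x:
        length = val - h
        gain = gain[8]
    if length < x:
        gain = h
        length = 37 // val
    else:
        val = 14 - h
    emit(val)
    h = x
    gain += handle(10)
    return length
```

Transformed code:
def build(val, length, gain):
    h = h - (x < x) // gain
    if val <= x:
        length = val - h
        gain = gain[8]
    if length < x:
        gain = h
        length = 37 // val
    else:
        val = 14 - h
    emit(val)
    h = x
    gain = gain + handle(10)
    return length

gain = gain + handle(10)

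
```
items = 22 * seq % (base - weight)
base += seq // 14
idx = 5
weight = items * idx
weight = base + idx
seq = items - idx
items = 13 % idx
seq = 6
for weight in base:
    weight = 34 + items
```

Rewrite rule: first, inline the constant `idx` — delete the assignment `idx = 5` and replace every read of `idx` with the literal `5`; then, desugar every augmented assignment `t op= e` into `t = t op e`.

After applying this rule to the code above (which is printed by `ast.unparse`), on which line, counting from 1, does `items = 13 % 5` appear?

Transformed code:
items = 22 * seq % (base - weight)
base = base + seq // 14
weight = items * 5
weight = base + 5
seq = items - 5
items = 13 % 5
seq = 6
for weight in base:
    weight = 34 + items

6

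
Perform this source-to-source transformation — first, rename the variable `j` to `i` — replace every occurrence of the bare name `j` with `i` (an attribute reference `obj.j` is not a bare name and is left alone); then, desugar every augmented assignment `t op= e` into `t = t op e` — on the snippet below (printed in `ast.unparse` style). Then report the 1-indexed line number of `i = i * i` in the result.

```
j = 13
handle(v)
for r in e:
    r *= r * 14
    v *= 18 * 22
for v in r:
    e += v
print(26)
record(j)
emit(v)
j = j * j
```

11

Transformed code:
i = 13
handle(v)
for r in e:
    r = r * (r * 14)
    v = v * (18 * 22)
for v in r:
    e = e + v
print(26)
record(i)
emit(v)
i = i * i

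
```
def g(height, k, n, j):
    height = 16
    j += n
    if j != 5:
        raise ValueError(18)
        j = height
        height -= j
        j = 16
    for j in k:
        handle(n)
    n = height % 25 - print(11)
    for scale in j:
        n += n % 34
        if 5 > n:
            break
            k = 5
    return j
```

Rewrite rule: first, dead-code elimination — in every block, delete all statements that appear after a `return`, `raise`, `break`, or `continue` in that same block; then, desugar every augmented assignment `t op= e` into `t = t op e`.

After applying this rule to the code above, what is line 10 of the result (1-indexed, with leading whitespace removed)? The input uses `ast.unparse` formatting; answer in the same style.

Transformed code:
def g(height, k, n, j):
    height = 16
    j = j + n
    if j != 5:
        raise ValueError(18)
    for j in k:
        handle(n)
    n = height % 25 - print(11)
    for scale in j:
        n = n + n % 34
        if 5 > n:
            break
    return j

n = n + n % 34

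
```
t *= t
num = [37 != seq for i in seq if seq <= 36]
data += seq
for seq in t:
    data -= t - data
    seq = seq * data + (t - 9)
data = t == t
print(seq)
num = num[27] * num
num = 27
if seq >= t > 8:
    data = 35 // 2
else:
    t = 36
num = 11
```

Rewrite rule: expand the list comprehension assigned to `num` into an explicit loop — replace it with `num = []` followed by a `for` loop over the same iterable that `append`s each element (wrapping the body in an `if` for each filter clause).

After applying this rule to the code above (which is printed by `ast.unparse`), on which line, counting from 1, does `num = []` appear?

2

Transformed code:
t *= t
num = []
for i in seq:
    if seq <= 36:
        num.append(37 != seq)
data += seq
for seq in t:
    data -= t - data
    seq = seq * data + (t - 9)
data = t == t
print(seq)
num = num[27] * num
num = 27
if seq >= t > 8:
    data = 35 // 2
else:
    t = 36
num = 11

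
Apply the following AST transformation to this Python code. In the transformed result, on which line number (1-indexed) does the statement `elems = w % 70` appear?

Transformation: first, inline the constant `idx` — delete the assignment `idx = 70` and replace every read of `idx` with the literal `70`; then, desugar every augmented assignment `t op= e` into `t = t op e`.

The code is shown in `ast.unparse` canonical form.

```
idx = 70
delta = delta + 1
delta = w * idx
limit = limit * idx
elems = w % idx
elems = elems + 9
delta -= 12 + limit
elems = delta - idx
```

Transformed code:
delta = delta + 1
delta = w * 70
limit = limit * 70
elems = w % 70
elems = elems + 9
delta = delta - (12 + limit)
elems = delta - 70

4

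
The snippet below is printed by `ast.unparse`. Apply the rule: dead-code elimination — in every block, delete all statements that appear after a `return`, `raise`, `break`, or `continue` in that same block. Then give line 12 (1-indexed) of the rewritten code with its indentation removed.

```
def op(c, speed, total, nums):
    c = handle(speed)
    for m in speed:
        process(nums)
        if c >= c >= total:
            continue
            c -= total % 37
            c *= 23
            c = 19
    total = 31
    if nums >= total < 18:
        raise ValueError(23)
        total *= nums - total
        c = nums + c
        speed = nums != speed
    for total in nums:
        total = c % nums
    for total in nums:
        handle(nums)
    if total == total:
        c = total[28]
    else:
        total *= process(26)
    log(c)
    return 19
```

for total in nums:

Transformed code:
def op(c, speed, total, nums):
    c = handle(speed)
    for m in speed:
        process(nums)
        if c >= c >= total:
            continue
    total = 31
    if nums >= total < 18:
        raise ValueError(23)
    for total in nums:
        total = c % nums
    for total in nums:
        handle(nums)
    if total == total:
        c = total[28]
    else:
        total *= process(26)
    log(c)
    return 19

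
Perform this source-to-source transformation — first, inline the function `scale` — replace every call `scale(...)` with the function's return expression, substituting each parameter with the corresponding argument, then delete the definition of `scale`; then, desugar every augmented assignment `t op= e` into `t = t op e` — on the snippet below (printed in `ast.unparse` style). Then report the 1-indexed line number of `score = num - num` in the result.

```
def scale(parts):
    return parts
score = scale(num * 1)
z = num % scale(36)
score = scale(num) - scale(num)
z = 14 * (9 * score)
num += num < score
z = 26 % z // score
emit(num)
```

Transformed code:
score = num * 1
z = num % 36
score = num - num
z = 14 * (9 * score)
num = num + (num < score)
z = 26 % z // score
emit(num)

3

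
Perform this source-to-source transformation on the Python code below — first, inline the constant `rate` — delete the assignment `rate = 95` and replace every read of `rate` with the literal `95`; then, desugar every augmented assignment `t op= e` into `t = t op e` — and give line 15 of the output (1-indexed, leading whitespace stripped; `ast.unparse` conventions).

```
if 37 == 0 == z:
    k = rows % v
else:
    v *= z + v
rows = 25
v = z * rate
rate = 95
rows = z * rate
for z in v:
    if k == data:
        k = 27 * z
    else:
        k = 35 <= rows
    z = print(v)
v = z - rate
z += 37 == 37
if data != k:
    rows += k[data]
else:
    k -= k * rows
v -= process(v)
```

z = z + (37 == 37)

Transformed code:
if 37 == 0 == z:
    k = rows % v
else:
    v = v * (z + v)
rows = 25
v = z * 95
rows = z * 95
for z in v:
    if k == data:
        k = 27 * z
    else:
        k = 35 <= rows
    z = print(v)
v = z - 95
z = z + (37 == 37)
if data != k:
    rows = rows + k[data]
else:
    k = k - k * rows
v = v - process(v)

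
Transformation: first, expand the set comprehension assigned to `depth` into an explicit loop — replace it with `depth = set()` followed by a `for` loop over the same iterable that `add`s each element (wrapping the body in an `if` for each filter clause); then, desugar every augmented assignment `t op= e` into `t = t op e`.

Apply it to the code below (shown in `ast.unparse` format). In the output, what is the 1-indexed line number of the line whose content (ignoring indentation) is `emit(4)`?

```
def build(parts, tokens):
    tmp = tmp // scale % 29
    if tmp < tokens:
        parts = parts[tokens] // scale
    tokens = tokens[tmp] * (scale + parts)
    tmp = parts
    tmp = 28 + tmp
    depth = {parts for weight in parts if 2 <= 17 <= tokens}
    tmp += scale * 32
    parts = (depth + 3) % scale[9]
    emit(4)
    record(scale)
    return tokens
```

14

Transformed code:
def build(parts, tokens):
    tmp = tmp // scale % 29
    if tmp < tokens:
        parts = parts[tokens] // scale
    tokens = tokens[tmp] * (scale + parts)
    tmp = parts
    tmp = 28 + tmp
    depth = set()
    for weight in parts:
        if 2 <= 17 <= tokens:
            depth.add(parts)
    tmp = tmp + scale * 32
    parts = (depth + 3) % scale[9]
    emit(4)
    record(scale)
    return tokens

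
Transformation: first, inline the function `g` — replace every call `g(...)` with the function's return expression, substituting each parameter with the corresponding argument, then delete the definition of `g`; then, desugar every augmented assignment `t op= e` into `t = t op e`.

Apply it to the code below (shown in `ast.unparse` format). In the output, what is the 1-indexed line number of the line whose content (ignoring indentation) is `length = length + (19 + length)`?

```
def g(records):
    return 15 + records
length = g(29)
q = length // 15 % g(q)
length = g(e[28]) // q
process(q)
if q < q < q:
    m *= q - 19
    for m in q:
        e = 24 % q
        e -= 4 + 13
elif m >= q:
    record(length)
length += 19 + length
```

12

Transformed code:
length = 15 + 29
q = length // 15 % (15 + q)
length = (15 + e[28]) // q
process(q)
if q < q < q:
    m = m * (q - 19)
    for m in q:
        e = 24 % q
        e = e - (4 + 13)
elif m >= q:
    record(length)
length = length + (19 + length)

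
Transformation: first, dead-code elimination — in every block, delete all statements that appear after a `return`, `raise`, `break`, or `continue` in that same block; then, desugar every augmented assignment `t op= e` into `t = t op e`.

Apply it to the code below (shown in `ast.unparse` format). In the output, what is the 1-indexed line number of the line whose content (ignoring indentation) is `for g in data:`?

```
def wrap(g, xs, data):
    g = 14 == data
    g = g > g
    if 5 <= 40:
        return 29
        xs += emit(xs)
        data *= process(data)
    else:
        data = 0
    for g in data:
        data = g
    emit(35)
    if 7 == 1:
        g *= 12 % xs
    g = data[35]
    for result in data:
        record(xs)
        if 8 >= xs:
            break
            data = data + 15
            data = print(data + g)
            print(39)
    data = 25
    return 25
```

8

Transformed code:
def wrap(g, xs, data):
    g = 14 == data
    g = g > g
    if 5 <= 40:
        return 29
    else:
        data = 0
    for g in data:
        data = g
    emit(35)
    if 7 == 1:
        g = g * (12 % xs)
    g = data[35]
    for result in data:
        record(xs)
        if 8 >= xs:
            break
    data = 25
    return 25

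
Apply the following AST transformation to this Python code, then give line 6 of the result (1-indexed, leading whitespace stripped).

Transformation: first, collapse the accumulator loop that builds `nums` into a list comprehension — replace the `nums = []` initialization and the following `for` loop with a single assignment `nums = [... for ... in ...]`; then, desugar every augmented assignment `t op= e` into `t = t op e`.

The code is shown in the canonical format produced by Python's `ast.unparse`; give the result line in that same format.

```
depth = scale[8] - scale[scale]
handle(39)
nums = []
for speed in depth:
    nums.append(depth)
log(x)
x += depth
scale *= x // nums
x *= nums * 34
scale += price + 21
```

Transformed code:
depth = scale[8] - scale[scale]
handle(39)
nums = [depth for speed in depth]
log(x)
x = x + depth
scale = scale * (x // nums)
x = x * (nums * 34)
scale = scale + (price + 21)

scale = scale * (x // nums)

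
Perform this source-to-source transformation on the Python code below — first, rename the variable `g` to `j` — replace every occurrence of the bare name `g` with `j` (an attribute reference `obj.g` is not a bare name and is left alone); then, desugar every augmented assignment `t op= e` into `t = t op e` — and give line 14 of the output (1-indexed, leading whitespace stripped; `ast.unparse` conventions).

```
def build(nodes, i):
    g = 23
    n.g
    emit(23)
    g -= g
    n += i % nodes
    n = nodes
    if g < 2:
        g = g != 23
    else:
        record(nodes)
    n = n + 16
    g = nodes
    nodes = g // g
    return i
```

Transformed code:
def build(nodes, i):
    j = 23
    n.g
    emit(23)
    j = j - j
    n = n + i % nodes
    n = nodes
    if j < 2:
        j = j != 23
    else:
        record(nodes)
    n = n + 16
    j = nodes
    nodes = j // j
    return i

nodes = j // j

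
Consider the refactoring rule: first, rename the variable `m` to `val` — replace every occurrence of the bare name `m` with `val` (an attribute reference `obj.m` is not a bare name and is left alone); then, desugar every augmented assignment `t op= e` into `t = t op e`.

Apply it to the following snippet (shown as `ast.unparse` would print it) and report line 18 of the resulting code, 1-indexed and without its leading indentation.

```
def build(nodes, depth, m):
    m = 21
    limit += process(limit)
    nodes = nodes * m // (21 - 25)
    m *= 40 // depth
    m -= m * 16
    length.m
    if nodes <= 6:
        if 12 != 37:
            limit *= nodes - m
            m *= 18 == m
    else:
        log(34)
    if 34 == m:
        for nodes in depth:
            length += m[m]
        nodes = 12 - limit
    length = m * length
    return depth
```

length = val * length

Transformed code:
def build(nodes, depth, val):
    val = 21
    limit = limit + process(limit)
    nodes = nodes * val // (21 - 25)
    val = val * (40 // depth)
    val = val - val * 16
    length.m
    if nodes <= 6:
        if 12 != 37:
            limit = limit * (nodes - val)
            val = val * (18 == val)
    else:
        log(34)
    if 34 == val:
        for nodes in depth:
            length = length + val[val]
        nodes = 12 - limit
    length = val * length
    return depth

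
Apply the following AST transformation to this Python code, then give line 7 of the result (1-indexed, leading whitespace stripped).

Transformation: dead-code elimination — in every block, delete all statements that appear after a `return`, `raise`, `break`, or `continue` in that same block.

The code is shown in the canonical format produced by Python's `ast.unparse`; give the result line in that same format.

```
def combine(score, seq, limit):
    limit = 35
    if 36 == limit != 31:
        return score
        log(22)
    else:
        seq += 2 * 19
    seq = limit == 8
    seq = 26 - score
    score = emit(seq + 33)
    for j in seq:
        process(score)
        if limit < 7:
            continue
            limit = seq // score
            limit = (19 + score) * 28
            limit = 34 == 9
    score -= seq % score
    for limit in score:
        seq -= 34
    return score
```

Transformed code:
def combine(score, seq, limit):
    limit = 35
    if 36 == limit != 31:
        return score
    else:
        seq += 2 * 19
    seq = limit == 8
    seq = 26 - score
    score = emit(seq + 33)
    for j in seq:
        process(score)
        if limit < 7:
            continue
    score -= seq % score
    for limit in score:
        seq -= 34
    return score

seq = limit == 8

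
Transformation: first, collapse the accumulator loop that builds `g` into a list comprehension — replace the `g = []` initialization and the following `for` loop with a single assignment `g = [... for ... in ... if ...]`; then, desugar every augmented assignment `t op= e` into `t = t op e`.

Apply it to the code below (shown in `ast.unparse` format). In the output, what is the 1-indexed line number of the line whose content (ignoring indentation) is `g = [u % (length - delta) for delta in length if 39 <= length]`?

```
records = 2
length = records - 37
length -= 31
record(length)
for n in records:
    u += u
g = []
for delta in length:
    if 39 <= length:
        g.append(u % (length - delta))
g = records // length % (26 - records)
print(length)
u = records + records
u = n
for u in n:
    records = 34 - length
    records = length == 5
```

7

Transformed code:
records = 2
length = records - 37
length = length - 31
record(length)
for n in records:
    u = u + u
g = [u % (length - delta) for delta in length if 39 <= length]
g = records // length % (26 - records)
print(length)
u = records + records
u = n
for u in n:
    records = 34 - length
    records = length == 5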